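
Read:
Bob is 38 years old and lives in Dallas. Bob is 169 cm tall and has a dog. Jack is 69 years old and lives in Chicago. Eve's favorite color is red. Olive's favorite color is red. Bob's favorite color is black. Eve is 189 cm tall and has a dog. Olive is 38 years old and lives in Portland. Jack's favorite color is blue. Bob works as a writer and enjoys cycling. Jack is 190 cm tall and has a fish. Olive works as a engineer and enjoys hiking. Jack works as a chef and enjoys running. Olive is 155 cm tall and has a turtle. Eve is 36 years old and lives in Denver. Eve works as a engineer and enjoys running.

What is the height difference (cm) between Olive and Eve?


|155 - 189| = 34

34


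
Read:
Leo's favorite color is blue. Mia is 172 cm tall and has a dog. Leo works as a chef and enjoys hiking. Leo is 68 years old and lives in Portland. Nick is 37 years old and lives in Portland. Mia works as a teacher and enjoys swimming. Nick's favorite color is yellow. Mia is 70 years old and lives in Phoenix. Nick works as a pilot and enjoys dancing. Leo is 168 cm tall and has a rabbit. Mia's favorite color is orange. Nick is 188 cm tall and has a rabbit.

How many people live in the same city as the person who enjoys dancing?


Person with hobby dancing is Nick, city Portland. Count = 2

2


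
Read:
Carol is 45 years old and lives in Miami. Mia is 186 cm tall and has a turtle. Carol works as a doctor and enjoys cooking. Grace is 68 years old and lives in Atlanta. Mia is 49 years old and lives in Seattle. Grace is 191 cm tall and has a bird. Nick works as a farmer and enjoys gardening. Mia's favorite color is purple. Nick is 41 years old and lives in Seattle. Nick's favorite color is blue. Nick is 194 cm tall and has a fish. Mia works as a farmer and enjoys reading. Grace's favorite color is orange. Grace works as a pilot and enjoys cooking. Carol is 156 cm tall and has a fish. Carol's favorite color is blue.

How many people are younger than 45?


Filter: 1

1


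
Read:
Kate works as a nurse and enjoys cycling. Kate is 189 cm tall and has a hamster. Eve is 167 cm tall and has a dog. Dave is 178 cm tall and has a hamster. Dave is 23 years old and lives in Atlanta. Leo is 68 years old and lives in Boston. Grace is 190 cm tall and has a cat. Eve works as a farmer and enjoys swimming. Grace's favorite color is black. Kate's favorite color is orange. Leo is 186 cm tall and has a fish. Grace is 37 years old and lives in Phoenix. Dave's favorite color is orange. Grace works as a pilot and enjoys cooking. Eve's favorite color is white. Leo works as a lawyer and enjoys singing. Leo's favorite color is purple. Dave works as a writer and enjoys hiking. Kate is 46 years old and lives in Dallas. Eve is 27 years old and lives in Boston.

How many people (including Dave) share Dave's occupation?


Dave is a writer. Count = 1

1


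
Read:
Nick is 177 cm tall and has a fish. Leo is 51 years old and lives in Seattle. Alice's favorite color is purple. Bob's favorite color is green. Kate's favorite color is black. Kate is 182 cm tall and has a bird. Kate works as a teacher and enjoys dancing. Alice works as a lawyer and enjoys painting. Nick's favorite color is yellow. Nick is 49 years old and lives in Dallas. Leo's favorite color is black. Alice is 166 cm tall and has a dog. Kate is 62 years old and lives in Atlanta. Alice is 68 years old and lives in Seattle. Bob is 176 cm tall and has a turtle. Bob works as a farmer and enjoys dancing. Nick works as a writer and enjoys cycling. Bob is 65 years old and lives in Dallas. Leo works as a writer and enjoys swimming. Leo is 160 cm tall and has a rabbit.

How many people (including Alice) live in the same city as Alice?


Alice lives in Seattle. Count = 2

2


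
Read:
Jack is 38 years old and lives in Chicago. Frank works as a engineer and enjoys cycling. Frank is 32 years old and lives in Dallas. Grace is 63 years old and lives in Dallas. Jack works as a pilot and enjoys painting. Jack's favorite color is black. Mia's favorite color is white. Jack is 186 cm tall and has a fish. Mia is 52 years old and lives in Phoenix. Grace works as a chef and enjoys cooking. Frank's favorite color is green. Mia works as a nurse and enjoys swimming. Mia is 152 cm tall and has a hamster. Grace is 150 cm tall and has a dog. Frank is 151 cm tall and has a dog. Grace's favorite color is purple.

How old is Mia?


Mia is 52 years old

52


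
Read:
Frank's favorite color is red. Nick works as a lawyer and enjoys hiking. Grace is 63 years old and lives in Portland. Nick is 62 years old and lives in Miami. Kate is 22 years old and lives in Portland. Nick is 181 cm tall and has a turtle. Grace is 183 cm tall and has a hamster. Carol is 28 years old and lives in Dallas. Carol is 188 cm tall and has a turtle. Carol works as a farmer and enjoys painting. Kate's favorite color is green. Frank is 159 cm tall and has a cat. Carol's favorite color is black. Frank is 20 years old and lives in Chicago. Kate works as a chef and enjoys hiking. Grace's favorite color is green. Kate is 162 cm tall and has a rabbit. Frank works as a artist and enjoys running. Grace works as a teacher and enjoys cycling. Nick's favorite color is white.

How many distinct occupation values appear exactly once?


Unique occupation values: 5

5


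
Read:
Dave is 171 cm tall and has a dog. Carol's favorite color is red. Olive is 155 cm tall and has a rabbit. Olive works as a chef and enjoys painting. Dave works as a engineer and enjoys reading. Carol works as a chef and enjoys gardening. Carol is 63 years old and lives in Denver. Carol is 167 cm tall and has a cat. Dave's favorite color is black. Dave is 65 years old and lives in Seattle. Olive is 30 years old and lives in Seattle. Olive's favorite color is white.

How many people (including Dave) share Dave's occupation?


Dave is a engineer. Count = 1

1


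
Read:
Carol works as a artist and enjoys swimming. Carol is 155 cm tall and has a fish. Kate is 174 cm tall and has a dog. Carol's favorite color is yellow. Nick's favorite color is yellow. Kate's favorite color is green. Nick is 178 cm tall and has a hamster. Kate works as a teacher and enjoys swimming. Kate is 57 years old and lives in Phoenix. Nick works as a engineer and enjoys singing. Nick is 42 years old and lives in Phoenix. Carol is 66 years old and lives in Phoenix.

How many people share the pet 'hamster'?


Count: 1

1


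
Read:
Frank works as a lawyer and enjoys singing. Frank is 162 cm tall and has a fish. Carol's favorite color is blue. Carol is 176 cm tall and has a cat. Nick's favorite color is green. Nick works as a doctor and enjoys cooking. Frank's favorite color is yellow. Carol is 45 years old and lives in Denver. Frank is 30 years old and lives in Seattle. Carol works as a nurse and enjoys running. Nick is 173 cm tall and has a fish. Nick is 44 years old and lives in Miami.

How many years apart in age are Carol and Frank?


45 vs 30, diff = 15

15


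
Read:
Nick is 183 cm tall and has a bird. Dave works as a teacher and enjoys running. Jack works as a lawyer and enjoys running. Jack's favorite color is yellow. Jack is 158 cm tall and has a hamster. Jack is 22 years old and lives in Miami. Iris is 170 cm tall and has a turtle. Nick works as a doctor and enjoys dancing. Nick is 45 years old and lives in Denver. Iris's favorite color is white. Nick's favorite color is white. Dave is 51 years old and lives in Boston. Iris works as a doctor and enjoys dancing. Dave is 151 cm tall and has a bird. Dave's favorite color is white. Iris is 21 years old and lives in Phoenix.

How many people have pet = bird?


Count: 2

2


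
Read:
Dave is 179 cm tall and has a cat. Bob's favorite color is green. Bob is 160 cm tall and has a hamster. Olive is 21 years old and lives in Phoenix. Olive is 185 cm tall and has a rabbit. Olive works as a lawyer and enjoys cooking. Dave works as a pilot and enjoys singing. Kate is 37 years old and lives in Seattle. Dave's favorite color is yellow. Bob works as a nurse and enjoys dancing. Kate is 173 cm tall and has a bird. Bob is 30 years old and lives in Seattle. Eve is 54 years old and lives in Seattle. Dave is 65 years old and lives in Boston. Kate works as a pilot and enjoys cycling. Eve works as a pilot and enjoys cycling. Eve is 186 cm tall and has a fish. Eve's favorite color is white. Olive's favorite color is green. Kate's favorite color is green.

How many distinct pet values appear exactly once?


Unique pet values: 5

5


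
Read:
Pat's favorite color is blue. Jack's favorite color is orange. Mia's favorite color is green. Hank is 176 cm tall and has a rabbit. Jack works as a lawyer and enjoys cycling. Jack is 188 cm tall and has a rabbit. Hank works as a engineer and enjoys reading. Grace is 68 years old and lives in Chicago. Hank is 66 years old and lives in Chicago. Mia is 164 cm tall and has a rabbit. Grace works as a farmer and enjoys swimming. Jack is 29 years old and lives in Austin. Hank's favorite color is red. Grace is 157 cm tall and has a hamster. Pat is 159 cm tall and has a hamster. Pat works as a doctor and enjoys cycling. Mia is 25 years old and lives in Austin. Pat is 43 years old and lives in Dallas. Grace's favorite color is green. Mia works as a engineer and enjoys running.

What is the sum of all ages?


29+66+25+43+68 = 231

231


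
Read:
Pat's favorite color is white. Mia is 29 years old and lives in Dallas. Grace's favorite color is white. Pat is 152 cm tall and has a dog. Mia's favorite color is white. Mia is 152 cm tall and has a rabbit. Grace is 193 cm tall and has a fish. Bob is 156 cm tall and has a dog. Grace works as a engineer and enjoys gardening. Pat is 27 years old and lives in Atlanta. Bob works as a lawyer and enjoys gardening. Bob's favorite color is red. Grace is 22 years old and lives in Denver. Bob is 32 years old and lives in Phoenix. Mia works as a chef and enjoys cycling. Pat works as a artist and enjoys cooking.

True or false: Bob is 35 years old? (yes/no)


Bob is actually 32. no

no


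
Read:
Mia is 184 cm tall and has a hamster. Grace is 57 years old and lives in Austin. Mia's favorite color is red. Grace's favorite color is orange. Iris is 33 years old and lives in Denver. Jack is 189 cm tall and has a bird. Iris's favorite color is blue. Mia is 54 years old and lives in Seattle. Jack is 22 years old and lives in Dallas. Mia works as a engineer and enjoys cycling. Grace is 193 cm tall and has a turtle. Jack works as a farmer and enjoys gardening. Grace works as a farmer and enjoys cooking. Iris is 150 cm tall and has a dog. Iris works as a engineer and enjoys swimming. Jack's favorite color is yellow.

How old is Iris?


Iris is 33 years old

33


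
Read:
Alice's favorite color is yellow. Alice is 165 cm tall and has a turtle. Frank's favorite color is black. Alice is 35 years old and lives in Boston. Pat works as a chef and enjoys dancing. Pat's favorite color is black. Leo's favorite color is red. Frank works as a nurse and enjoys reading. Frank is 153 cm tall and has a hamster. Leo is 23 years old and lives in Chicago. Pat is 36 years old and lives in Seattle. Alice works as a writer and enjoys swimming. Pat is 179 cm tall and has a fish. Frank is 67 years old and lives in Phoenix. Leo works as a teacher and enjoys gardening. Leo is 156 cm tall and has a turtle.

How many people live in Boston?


Count in Boston: 1

1


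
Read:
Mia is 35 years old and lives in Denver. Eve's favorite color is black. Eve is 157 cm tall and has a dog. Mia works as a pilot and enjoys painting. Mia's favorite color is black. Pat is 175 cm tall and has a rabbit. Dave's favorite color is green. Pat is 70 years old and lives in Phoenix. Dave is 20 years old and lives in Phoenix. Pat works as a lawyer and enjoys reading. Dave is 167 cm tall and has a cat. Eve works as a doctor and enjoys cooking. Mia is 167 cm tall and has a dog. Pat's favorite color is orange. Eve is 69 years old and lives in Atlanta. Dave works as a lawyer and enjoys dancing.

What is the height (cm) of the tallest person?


Tallest: Pat at 175 cm

175


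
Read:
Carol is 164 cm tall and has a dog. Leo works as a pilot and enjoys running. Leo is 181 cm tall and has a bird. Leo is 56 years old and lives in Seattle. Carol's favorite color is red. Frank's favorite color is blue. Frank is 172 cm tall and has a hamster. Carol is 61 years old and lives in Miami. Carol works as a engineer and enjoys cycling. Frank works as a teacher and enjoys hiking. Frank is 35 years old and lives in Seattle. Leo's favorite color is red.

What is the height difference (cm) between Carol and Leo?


|164 - 181| = 17

17


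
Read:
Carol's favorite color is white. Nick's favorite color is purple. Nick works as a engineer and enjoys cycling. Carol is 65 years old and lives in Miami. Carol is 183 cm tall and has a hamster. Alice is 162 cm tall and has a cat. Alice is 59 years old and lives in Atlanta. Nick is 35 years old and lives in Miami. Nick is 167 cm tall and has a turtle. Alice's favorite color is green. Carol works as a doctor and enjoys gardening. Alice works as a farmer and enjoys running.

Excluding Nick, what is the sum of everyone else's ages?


Sum (excluding Nick): 124

124


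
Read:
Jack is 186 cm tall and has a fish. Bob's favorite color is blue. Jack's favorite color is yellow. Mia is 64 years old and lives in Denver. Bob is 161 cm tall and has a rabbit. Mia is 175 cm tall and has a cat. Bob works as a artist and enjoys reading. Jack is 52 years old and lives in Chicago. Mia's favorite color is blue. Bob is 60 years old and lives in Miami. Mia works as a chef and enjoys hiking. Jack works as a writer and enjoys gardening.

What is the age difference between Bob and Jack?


|60 - 52| = 8

8


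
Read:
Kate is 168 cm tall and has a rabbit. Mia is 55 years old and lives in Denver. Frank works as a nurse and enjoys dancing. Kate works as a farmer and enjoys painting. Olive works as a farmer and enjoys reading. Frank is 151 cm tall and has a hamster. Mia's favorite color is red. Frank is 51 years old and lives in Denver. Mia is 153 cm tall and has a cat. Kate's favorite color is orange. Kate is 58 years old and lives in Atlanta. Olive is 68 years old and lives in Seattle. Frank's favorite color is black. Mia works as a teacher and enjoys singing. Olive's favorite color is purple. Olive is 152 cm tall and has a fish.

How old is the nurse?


The nurse is Frank, age 51

51


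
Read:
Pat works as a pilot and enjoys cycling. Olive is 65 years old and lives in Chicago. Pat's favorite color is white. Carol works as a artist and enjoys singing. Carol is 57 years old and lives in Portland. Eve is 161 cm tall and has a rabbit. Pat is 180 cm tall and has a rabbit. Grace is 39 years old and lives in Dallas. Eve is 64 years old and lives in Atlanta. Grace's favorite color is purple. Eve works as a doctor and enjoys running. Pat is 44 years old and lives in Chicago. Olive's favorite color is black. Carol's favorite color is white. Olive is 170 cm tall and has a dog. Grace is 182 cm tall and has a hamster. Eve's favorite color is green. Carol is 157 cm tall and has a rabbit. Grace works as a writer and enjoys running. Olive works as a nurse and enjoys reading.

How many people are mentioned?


People: Grace, Olive, Pat, Carol, Eve. Count = 5

5


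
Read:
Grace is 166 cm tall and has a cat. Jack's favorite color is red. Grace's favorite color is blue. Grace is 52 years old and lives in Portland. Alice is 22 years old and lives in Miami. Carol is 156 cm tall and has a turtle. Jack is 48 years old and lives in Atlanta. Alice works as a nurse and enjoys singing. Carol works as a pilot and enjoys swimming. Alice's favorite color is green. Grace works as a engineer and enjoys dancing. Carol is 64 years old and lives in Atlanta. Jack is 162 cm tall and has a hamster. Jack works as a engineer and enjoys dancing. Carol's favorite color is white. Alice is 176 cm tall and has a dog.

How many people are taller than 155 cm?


Taller than 155: 4

4


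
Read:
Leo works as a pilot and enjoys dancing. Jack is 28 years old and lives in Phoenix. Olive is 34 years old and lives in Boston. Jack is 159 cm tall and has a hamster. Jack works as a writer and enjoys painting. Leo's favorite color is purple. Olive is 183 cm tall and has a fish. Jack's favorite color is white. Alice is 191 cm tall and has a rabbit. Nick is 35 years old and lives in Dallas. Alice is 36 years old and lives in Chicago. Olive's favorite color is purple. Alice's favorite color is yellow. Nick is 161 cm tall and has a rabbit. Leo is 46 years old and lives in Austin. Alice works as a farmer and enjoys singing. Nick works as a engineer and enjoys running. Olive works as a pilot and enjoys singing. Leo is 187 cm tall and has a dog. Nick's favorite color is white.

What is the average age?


Sum=179, n=5, avg=35.8

35.8


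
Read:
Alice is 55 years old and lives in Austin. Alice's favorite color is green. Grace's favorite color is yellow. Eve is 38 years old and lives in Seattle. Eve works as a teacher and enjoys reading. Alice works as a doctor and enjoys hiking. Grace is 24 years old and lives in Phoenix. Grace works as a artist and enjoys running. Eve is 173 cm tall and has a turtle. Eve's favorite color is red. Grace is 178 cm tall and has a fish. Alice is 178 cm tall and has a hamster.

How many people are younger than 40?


Filter: 2

2


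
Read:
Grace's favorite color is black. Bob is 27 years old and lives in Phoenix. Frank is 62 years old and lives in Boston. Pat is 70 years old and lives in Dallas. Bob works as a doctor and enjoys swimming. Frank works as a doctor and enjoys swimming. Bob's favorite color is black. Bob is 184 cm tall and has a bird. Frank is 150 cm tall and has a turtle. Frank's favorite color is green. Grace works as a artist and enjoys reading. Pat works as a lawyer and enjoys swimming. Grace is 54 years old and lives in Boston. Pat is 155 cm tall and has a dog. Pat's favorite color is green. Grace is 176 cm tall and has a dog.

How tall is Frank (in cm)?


Frank is 150 cm tall

150


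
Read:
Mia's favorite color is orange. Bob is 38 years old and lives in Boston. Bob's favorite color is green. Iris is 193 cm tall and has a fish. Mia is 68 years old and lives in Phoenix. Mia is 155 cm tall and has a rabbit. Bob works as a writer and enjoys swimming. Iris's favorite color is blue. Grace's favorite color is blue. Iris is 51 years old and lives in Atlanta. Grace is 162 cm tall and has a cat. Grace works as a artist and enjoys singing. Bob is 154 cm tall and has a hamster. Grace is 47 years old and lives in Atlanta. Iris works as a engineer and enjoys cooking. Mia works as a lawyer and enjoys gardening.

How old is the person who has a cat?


Person with cat is Grace, age 47

47


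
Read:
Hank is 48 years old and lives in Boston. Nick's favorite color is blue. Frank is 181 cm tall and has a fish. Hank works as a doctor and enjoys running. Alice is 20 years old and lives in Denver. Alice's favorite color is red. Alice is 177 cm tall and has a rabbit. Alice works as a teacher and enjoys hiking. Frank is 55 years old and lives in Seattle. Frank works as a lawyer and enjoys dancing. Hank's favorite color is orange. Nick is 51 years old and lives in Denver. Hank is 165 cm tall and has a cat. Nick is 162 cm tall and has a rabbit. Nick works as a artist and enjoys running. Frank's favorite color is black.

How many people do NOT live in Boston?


Not in Boston: 3

3


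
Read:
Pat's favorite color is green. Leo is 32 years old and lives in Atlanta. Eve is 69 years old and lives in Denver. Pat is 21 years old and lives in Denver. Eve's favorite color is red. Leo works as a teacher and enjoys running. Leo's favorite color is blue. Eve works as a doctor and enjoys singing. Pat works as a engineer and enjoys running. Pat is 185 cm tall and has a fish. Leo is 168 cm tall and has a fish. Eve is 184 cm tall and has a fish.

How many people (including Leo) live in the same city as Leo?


Leo lives in Atlanta. Count = 1

1


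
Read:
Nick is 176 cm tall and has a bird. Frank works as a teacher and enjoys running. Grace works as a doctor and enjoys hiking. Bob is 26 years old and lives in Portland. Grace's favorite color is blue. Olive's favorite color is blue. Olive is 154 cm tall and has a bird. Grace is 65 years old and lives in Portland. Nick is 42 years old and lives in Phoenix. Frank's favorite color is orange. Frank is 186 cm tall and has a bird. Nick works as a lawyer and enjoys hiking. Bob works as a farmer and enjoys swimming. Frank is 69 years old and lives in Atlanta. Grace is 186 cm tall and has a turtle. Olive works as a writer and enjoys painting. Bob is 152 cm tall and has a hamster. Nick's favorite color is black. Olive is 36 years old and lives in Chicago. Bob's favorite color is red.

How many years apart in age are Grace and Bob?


65 vs 26, diff = 39

39


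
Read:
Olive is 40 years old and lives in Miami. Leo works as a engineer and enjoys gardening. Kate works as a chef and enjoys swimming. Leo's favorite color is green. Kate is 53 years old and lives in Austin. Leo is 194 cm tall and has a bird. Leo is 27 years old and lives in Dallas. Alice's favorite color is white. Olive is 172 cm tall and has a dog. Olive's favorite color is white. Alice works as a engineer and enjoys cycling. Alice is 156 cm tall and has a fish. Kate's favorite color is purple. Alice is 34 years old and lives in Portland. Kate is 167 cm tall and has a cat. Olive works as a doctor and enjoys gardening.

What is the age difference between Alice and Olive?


|34 - 40| = 6

6


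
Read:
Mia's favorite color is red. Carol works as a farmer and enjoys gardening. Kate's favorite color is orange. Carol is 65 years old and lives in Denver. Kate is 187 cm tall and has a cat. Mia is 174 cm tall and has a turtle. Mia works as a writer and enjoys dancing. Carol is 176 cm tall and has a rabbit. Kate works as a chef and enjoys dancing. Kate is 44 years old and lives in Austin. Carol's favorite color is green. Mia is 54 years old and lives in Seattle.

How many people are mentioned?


People: Carol, Mia, Kate. Count = 3

3


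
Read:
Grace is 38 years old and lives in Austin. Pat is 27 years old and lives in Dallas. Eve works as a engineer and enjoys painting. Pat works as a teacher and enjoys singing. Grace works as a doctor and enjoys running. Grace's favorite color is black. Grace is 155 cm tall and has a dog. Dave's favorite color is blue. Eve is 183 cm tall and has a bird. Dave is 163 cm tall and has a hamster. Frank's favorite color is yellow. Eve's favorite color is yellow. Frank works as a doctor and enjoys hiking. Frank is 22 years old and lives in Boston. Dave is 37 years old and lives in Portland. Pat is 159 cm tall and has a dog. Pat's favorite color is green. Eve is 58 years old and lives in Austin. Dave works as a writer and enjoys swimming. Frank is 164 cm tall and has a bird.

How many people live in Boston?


Count in Boston: 1

1


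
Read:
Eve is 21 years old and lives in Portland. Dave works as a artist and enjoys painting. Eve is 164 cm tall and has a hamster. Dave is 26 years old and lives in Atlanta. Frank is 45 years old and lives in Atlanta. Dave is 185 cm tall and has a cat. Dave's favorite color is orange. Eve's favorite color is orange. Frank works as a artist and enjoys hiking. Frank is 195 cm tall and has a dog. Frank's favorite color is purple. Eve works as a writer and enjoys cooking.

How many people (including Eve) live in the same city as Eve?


Eve lives in Portland. Count = 1

1


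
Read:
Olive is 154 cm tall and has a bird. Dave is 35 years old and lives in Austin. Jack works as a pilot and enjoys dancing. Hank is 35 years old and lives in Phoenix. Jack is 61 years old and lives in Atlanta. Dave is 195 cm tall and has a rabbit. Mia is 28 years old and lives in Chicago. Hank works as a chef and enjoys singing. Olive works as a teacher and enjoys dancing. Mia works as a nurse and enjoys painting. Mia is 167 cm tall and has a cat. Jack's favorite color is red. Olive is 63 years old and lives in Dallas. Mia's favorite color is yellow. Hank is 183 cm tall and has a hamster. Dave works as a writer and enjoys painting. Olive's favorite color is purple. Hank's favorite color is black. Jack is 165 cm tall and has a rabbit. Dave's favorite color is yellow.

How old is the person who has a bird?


Person with bird is Olive, age 63

63


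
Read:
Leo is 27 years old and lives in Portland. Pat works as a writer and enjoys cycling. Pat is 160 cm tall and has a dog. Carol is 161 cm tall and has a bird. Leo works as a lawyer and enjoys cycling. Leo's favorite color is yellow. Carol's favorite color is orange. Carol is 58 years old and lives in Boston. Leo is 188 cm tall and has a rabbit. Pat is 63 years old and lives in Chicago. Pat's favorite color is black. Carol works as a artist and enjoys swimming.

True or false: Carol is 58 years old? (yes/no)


Carol is actually 58. yes

yes


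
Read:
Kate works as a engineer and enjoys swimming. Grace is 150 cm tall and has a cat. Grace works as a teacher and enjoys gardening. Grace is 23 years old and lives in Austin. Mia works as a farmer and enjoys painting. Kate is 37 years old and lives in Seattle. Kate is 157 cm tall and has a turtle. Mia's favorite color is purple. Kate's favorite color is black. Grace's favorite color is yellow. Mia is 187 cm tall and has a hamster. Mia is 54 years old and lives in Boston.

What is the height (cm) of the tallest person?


Tallest: Mia at 187 cm

187


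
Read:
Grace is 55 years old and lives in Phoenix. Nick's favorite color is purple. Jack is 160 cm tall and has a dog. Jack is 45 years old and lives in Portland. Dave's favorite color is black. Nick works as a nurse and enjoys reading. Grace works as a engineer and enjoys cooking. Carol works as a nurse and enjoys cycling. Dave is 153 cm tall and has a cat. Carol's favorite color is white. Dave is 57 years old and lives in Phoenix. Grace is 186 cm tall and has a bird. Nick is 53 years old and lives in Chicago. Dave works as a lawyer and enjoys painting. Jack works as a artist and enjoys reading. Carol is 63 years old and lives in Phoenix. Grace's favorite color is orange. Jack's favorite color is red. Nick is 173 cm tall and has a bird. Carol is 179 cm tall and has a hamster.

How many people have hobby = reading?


Count: 2

2


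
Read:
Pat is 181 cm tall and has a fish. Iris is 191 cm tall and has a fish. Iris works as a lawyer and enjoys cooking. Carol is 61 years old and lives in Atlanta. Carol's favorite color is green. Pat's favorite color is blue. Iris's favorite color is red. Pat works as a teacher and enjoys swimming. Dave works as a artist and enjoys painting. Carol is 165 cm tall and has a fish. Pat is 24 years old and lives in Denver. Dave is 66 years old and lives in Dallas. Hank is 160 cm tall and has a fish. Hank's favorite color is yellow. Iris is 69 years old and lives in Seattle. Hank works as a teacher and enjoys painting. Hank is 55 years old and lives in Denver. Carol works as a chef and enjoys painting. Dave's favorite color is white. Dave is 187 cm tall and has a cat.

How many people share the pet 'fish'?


Count: 4

4


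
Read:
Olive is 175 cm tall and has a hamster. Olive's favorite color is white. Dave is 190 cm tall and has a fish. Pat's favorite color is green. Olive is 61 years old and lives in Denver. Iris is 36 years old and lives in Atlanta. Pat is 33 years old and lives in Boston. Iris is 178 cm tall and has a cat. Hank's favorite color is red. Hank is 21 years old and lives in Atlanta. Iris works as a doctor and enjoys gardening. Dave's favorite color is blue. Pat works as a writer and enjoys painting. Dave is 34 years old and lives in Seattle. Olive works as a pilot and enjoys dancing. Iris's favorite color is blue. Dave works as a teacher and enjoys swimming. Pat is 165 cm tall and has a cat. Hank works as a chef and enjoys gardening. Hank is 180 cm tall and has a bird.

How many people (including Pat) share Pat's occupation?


Pat is a writer. Count = 1

1


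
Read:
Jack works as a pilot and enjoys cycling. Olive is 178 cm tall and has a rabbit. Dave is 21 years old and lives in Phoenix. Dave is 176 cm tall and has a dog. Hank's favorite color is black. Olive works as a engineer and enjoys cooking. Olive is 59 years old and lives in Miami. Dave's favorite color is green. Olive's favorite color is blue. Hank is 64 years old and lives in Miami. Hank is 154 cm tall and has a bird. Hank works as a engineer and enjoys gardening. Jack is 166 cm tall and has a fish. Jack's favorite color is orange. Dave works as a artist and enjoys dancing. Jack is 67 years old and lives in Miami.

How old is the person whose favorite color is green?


Person with favorite color=green is Dave, age 21

21


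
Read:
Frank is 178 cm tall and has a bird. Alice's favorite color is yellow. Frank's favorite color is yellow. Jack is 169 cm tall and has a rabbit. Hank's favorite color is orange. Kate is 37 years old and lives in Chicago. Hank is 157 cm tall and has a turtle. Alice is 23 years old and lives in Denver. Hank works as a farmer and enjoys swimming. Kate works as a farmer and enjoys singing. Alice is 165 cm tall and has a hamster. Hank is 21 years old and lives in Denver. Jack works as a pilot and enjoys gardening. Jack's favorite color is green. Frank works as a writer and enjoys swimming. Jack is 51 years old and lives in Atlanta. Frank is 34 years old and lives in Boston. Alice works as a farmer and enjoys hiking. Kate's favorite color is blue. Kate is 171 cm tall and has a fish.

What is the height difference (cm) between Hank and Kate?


|157 - 171| = 14

14


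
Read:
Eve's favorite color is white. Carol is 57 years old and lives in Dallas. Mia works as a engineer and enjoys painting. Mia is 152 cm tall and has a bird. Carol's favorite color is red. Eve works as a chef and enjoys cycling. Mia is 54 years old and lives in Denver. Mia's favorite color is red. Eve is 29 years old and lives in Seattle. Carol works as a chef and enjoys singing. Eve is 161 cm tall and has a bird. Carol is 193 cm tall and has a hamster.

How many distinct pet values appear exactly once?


Unique pet values: 1

1


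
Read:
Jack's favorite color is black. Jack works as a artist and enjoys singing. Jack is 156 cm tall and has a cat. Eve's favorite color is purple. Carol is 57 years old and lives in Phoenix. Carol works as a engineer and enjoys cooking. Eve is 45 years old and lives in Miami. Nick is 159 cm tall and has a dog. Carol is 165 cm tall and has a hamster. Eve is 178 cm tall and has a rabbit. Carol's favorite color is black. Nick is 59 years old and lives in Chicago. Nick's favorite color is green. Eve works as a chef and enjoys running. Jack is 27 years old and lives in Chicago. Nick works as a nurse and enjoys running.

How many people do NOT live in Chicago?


Not in Chicago: 2

2


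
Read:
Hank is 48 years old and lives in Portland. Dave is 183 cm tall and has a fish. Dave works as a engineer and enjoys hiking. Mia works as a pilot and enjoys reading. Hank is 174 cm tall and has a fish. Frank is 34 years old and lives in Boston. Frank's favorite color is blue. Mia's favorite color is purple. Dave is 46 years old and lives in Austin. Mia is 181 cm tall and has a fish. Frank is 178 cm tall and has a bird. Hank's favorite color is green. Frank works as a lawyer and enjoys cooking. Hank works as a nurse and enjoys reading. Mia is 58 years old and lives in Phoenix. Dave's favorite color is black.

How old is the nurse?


The nurse is Hank, age 48

48


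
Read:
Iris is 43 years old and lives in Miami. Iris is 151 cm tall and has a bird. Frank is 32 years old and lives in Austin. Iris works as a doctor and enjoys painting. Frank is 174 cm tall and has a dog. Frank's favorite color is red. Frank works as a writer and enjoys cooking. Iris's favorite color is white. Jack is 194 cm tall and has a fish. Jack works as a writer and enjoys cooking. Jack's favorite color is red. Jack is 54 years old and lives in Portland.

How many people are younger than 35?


Filter: 1

1


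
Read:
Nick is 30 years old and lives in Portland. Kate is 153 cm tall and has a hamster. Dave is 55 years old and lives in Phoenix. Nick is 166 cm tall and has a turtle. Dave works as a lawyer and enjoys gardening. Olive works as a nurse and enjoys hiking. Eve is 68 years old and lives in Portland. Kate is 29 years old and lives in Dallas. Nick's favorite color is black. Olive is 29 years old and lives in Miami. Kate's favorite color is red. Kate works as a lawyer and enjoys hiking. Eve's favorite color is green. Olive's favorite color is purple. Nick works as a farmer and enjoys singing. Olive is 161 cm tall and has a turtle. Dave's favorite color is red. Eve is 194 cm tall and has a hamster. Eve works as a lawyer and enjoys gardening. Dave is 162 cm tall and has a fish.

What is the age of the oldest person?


Oldest: Eve at 68

68


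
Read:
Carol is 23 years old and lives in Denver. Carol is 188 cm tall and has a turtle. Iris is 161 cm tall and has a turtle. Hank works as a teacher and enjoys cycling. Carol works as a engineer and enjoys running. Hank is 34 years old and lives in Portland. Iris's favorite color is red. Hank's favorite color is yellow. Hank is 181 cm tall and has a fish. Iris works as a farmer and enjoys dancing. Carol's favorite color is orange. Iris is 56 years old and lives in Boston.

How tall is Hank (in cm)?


Hank is 181 cm tall

181


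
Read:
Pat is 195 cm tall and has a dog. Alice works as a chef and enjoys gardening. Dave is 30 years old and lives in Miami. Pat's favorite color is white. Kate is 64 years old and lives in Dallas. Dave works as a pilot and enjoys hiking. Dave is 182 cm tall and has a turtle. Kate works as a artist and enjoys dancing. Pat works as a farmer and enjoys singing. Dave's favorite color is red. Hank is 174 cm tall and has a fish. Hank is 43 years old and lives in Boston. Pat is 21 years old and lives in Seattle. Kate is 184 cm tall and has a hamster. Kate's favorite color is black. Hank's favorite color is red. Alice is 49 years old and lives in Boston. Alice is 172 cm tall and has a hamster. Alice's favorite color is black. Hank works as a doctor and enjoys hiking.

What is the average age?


Sum=207, n=5, avg=41.4

41.4


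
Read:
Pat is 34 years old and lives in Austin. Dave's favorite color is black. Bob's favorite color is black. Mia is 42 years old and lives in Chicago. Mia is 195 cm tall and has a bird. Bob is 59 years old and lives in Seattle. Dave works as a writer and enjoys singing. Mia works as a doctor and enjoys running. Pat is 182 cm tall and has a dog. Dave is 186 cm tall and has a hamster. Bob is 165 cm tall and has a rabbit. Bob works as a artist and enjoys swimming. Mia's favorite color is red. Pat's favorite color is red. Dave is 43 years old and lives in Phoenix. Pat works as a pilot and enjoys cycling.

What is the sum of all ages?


59+34+43+42 = 178

178


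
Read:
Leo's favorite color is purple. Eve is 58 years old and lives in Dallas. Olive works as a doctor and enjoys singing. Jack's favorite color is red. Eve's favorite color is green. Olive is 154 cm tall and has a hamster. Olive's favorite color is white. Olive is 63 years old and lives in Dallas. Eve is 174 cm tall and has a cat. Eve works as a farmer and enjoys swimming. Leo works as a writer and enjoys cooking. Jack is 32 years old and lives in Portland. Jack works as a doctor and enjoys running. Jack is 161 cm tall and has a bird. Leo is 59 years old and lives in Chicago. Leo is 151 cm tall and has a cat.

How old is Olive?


Olive is 63 years old

63


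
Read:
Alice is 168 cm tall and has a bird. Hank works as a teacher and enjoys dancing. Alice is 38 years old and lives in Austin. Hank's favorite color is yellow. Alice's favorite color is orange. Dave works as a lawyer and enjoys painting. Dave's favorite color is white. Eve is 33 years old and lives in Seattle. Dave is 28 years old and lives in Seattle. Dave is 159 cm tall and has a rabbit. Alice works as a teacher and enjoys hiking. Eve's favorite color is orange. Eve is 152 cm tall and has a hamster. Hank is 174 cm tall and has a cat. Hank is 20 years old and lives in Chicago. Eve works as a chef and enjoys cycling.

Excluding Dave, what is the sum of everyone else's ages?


Sum (excluding Dave): 91

91


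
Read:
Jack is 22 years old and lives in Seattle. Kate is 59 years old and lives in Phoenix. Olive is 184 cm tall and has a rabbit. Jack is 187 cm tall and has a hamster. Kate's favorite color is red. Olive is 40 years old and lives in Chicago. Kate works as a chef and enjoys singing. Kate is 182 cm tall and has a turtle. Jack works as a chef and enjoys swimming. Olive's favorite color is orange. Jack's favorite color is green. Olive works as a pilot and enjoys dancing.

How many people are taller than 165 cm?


Taller than 165: 3

3


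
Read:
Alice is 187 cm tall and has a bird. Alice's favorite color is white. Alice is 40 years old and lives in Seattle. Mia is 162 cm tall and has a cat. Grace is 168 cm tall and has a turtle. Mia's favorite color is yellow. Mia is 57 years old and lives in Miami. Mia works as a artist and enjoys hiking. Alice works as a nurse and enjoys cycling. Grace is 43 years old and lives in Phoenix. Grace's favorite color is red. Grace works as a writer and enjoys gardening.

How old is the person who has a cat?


Person with cat is Mia, age 57

57


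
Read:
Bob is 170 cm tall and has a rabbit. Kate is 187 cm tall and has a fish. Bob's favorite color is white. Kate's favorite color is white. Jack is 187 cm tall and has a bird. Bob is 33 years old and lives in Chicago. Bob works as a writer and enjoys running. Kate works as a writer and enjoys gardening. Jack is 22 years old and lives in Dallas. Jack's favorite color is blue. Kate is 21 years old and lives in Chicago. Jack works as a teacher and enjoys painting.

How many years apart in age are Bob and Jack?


33 vs 22, diff = 11

11


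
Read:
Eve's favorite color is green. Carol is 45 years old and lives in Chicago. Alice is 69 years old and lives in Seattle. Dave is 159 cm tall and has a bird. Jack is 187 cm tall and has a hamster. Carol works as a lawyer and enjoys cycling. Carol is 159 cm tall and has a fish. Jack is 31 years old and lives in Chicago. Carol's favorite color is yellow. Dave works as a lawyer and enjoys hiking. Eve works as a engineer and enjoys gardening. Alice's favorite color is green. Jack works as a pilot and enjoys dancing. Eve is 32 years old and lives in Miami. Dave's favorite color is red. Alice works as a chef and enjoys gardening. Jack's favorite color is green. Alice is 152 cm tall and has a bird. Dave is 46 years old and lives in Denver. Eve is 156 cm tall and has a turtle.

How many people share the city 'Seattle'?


Count: 1

1


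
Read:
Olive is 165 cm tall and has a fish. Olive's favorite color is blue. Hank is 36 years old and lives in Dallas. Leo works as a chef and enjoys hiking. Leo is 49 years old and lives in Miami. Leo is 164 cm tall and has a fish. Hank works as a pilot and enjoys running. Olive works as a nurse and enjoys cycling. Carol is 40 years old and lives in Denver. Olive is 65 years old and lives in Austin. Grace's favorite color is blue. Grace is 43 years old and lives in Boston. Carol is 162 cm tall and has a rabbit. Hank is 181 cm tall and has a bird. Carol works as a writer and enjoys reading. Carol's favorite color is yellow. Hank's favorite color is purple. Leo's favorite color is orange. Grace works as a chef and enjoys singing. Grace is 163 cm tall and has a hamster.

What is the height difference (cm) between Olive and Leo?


|165 - 164| = 1

1


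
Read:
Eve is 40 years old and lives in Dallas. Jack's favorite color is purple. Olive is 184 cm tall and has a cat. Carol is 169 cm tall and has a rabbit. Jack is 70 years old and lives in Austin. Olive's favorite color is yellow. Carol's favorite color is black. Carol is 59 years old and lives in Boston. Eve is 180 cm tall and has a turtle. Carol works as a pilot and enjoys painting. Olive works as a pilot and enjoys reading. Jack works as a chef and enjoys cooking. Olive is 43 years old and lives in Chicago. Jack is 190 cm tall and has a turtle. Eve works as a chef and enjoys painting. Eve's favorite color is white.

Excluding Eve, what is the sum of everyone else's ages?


Sum (excluding Eve): 172

172
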